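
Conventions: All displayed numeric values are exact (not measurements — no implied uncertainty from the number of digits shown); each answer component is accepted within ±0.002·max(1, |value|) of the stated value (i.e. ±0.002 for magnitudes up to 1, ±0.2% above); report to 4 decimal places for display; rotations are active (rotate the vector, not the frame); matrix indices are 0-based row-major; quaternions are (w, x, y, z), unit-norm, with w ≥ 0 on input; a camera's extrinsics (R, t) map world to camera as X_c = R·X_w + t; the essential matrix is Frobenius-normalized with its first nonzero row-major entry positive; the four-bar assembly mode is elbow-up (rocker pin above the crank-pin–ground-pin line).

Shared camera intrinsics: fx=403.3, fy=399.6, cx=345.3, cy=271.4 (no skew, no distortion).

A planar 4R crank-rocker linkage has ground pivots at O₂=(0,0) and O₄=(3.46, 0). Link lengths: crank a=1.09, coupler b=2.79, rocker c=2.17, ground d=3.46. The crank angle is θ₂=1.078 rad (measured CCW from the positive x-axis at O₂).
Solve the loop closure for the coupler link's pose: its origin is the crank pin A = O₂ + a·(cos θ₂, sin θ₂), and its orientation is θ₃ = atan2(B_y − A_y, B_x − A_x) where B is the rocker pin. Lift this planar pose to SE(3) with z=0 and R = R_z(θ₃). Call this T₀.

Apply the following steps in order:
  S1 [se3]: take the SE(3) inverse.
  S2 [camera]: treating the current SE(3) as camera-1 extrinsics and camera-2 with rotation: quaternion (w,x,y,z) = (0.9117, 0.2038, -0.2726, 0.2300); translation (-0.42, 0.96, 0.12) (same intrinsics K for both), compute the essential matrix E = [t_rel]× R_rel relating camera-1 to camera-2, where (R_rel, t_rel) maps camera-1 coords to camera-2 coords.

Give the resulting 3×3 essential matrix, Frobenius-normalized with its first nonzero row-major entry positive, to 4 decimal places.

matrix = [0.2730 -0.1519 0.6067; 0.2204 -0.1828 0.0516; -0.4075 0.3996 0.3519]

source (fourbar_fk): coupler pose = R=[0.9078 -0.4195 0.0000; 0.4195 0.9078 0.0000; 0.0000 0.0000 1.0000], t=(0.5157, 0.9603, 0.0000)
after S1 (invert_se3): R=[0.9078 0.4195 0.0000; -0.4195 0.9078 0.0000; 0.0000 0.0000 1.0000], t=(-0.8709, -0.6554, 0.0000)
after S2 (essential): [0.2730 -0.1519 0.6067; 0.2204 -0.1828 0.0516; -0.4075 0.3996 0.3519]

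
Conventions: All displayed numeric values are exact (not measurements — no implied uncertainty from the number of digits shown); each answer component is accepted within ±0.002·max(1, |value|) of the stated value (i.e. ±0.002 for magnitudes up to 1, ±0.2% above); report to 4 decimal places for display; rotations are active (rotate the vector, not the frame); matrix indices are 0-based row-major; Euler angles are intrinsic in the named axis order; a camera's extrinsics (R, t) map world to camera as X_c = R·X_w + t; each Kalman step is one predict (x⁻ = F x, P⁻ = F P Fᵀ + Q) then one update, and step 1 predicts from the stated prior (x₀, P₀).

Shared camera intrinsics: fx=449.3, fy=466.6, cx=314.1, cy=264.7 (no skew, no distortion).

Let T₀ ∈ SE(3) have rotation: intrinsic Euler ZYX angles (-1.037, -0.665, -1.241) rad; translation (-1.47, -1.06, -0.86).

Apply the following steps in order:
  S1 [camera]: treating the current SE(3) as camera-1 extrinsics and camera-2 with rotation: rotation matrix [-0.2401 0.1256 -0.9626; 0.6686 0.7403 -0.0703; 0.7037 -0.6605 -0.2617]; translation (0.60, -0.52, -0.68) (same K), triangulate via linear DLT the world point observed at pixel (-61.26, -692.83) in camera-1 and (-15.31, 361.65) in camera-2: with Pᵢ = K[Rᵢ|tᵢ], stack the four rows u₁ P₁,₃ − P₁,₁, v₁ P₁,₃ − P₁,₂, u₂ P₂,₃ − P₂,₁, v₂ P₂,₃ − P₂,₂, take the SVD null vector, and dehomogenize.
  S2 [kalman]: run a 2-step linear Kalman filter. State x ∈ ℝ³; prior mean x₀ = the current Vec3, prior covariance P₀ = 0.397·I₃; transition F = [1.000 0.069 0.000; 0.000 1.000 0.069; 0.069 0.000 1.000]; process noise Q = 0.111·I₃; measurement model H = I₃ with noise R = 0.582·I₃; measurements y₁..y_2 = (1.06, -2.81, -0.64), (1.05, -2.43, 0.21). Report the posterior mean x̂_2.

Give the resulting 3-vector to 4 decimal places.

result = (1.1366, -1.9354, 0.1715)

after S1 (triangulate): (1.6883, -0.5615, 0.6657)
after S2 (kf_track): (1.1366, -1.9354, 0.1715)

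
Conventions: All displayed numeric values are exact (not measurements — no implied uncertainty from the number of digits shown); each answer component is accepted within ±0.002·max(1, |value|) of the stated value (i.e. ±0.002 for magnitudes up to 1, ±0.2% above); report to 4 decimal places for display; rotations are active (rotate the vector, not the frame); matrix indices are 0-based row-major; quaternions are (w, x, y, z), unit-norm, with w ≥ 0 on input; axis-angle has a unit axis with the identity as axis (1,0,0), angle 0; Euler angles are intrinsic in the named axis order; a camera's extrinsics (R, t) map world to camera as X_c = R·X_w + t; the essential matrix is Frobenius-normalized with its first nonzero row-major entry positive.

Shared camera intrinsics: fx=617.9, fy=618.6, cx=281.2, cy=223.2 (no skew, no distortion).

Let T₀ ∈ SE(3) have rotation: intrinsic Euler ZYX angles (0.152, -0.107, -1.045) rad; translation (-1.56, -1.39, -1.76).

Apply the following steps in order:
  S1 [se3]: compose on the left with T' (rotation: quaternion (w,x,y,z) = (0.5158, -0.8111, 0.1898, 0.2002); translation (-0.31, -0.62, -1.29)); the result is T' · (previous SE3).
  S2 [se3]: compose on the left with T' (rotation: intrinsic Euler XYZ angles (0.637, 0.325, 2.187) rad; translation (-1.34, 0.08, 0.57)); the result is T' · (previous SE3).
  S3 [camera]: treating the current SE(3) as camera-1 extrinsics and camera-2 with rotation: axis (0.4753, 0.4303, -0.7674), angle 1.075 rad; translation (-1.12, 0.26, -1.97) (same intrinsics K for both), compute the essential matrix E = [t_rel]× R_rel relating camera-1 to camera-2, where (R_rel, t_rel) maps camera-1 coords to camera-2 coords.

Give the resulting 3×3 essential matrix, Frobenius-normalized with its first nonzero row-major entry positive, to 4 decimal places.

after S1 (compose_se3): R=[0.7420 -0.1385 -0.6559; -0.0617 -0.9884 0.1389; -0.6675 -0.0625 -0.7419], t=(-0.6906, -1.5179, 1.2619)
after S2 (compose_se3): R=[-0.5718 0.8203 0.0149; 0.8199 0.5720 -0.0261; -0.0300 -0.0027 -0.9995], t=(0.6151, -0.0680, 1.2975)
after S3 (essential): [0.1809 0.0698 0.5794; 0.0439 -0.5745 -0.1729; -0.1665 0.3891 -0.2929]

matrix = [0.1809 0.0698 0.5794; 0.0439 -0.5745 -0.1729; -0.1665 0.3891 -0.2929]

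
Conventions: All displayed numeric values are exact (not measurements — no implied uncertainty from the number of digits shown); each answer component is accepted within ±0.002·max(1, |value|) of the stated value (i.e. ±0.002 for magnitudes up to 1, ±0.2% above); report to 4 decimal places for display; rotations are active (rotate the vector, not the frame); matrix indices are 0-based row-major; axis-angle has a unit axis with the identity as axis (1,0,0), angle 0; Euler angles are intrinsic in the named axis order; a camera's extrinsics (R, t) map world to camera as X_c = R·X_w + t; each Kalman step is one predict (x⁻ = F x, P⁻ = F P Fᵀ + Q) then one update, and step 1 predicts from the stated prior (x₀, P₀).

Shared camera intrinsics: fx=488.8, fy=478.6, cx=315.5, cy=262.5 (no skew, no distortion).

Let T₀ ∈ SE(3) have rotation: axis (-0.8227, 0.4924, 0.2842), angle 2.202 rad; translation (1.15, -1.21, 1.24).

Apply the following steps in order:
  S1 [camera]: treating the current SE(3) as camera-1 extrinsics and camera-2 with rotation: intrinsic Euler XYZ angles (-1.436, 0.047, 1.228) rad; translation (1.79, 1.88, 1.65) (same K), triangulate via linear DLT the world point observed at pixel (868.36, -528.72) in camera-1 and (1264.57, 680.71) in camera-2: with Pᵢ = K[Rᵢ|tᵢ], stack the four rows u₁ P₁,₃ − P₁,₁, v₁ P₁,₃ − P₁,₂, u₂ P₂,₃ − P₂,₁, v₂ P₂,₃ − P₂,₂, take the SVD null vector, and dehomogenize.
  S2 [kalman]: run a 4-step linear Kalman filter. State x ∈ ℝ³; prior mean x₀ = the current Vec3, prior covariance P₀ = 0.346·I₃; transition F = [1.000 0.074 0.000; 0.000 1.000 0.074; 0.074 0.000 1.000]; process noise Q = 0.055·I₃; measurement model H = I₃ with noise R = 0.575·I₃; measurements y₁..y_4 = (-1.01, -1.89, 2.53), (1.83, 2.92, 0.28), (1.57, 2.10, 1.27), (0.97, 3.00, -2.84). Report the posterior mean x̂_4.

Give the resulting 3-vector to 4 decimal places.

result = (0.9762, 1.5345, -0.1372)

after S1 (triangulate): (0.5319, -0.1911, -0.9860)
after S2 (kf_track): (0.9762, 1.5345, -0.1372)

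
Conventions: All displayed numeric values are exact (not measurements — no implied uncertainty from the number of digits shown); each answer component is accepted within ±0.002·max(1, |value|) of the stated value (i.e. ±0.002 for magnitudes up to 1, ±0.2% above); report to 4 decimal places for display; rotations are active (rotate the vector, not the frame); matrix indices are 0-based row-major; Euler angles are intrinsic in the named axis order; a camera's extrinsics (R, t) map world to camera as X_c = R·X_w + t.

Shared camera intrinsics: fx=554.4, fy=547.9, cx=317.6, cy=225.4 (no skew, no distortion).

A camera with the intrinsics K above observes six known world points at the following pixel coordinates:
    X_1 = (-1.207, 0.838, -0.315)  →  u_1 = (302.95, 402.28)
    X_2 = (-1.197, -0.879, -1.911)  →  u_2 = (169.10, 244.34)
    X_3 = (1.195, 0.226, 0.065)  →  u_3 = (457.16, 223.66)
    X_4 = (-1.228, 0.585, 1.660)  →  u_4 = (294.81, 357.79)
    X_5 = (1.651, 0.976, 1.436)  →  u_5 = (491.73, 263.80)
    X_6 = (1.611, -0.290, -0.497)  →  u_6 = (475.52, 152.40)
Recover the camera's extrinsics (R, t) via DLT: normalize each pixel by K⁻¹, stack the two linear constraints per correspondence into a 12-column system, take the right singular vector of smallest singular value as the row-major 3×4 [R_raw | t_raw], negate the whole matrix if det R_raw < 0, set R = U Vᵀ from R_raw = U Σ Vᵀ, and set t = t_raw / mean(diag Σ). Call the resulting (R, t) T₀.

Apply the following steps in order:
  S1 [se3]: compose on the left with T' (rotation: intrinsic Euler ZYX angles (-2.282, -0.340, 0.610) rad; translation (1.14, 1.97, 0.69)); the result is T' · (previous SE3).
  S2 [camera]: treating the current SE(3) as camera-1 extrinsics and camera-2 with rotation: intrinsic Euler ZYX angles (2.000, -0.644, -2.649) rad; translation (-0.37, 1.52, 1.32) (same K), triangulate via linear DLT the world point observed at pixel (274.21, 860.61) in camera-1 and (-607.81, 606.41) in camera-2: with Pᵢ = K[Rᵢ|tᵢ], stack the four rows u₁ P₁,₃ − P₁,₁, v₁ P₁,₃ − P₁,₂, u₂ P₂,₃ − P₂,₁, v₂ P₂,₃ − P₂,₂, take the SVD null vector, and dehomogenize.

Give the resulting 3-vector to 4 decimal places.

result = (-0.3930, -1.2597, 0.8241)

source (pnp_recover): camera pose = R=[0.8341 0.5516 -0.0022; -0.5474 0.8283 0.1194; 0.0676 -0.0984 0.9928], t=(0.4000, 0.4400, 5.9199)
after S1 (compose_se3): R=[-0.9388 0.3033 -0.1634; -0.3428 -0.7744 0.5318; 0.0348 0.5553 0.8309], t=(-0.2910, 4.9521, 5.6355)
after S2 (triangulate): (-0.3930, -1.2597, 0.8241)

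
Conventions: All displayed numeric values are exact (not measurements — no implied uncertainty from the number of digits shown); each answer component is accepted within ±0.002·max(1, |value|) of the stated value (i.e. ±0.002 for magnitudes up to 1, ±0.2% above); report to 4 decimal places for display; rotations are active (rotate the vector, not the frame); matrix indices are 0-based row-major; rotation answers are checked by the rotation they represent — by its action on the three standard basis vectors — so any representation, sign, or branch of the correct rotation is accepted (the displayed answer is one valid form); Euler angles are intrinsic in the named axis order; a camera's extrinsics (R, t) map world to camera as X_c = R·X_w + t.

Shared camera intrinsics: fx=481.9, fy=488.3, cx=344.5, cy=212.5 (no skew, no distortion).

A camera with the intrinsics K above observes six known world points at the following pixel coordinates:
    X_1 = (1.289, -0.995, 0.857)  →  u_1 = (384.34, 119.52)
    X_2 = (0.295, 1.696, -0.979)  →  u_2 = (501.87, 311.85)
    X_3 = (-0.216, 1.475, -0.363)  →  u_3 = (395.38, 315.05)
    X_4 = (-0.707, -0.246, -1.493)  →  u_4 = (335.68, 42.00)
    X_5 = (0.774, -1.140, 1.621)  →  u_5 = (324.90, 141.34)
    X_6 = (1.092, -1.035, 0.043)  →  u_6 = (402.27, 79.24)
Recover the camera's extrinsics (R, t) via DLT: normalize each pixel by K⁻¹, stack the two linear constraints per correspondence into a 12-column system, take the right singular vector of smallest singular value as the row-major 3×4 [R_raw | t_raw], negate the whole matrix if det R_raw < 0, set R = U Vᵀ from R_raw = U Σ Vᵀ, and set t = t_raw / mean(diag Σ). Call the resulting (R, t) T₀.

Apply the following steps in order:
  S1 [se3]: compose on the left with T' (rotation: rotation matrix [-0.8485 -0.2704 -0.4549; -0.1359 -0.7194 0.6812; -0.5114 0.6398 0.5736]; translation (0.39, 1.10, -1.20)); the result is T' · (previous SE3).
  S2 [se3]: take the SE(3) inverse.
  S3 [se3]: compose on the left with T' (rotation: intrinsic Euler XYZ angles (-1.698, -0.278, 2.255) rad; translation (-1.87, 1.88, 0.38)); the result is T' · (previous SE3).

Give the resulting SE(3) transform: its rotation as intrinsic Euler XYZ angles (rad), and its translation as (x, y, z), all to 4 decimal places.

rotation (euler_xyz) = (-1.2848, -0.3150, -0.4065), translation = (-1.7781, -0.6946, 4.7249)

source (pnp_recover): camera pose = R=[0.8698 0.2883 -0.4003; -0.1344 0.9193 0.3699; 0.4747 -0.2680 0.8384], t=(0.0300, -0.4300, 4.7100)
after S1 (compose_se3): R=[-0.9176 -0.3713 -0.1417; 0.3018 -0.8830 0.3594; -0.2586 0.2870 0.9224], t=(-1.6617, 4.6137, 1.2114)
after S2 (invert_se3): R=[-0.9176 0.3018 -0.2586; -0.3713 -0.8830 0.2870; -0.1417 0.3594 0.9224], t=(-2.6039, 3.1095, -3.0110)
after S3 (compose_se3): R=[0.8733 0.3760 -0.3099; 0.1615 0.3767 0.9122; 0.4597 -0.8466 0.2682], t=(-1.7781, -0.6946, 4.7249)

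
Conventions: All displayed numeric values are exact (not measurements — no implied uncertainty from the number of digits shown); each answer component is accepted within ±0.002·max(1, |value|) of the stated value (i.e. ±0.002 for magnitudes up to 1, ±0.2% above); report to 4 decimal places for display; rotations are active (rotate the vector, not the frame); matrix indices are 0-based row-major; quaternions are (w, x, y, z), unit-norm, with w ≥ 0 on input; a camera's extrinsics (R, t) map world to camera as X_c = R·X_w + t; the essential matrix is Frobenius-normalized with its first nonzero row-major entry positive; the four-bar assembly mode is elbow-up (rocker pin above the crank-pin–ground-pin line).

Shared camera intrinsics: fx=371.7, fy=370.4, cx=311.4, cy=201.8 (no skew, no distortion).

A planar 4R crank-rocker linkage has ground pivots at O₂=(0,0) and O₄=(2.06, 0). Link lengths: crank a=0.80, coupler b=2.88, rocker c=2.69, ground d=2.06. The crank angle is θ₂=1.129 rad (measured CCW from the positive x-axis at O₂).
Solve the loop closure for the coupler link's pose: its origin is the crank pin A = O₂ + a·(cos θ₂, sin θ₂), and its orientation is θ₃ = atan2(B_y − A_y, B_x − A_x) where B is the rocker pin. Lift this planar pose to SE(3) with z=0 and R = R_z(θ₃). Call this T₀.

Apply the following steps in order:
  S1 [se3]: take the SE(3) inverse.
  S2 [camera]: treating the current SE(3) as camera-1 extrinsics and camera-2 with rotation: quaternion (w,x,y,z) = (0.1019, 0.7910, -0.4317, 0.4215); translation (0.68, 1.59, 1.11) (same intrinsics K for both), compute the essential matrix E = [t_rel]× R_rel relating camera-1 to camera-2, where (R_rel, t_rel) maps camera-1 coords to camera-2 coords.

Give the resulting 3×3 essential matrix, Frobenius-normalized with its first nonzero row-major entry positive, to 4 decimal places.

matrix = [0.6517 -0.2552 0.0229; -0.2158 -0.3517 0.3816; 0.0516 0.3180 -0.3000]

source (fourbar_fk): coupler pose = R=[0.7408 -0.6717 0.0000; 0.6717 0.7408 0.0000; 0.0000 0.0000 1.0000], t=(0.3421, 0.7232, 0.0000)
after S1 (invert_se3): R=[0.7408 0.6717 0.0000; -0.6717 0.7408 0.0000; 0.0000 0.0000 1.0000], t=(-0.7392, -0.3060, 0.0000)
after S2 (essential): [0.6517 -0.2552 0.0229; -0.2158 -0.3517 0.3816; 0.0516 0.3180 -0.3000]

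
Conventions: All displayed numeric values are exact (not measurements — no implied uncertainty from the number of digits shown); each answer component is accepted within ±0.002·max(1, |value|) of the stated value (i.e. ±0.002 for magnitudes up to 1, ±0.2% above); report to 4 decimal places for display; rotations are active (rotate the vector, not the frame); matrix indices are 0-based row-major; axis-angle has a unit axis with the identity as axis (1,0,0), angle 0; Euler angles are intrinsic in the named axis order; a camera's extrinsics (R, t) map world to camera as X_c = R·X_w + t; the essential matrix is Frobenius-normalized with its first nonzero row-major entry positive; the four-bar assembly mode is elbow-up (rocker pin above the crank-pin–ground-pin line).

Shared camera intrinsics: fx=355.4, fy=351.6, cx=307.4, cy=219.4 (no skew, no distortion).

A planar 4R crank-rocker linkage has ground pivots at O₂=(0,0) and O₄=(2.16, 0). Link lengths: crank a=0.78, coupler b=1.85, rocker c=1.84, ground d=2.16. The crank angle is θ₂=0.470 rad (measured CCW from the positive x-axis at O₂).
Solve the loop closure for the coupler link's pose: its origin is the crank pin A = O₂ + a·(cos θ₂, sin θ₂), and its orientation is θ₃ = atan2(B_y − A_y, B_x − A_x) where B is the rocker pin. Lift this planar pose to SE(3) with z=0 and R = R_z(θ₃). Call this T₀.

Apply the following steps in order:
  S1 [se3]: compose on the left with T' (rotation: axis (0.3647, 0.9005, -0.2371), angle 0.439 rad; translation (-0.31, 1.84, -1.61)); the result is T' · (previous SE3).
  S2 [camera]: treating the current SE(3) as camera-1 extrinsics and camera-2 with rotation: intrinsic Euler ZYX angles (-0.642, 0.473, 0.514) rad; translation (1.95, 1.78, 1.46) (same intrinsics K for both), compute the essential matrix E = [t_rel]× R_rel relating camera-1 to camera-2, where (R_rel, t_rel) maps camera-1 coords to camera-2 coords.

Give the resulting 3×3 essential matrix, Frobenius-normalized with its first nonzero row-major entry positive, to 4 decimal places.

matrix = [0.5536 -0.1068 0.4251; 0.0346 0.6517 0.0963; -0.0447 -0.2458 -0.0613]

source (fourbar_fk): coupler pose = R=[0.6157 -0.7880 0.0000; 0.7880 0.6157 0.0000; 0.0000 0.0000 1.0000], t=(0.6954, 0.3533, 0.0000)
after S1 (compose_se3): R=[0.6690 -0.6420 0.3745; 0.7309 0.6595 -0.1753; -0.1345 0.3910 0.9105], t=(0.3748, 2.1385, -1.8343)
after S2 (essential): [0.5536 -0.1068 0.4251; 0.0346 0.6517 0.0963; -0.0447 -0.2458 -0.0613]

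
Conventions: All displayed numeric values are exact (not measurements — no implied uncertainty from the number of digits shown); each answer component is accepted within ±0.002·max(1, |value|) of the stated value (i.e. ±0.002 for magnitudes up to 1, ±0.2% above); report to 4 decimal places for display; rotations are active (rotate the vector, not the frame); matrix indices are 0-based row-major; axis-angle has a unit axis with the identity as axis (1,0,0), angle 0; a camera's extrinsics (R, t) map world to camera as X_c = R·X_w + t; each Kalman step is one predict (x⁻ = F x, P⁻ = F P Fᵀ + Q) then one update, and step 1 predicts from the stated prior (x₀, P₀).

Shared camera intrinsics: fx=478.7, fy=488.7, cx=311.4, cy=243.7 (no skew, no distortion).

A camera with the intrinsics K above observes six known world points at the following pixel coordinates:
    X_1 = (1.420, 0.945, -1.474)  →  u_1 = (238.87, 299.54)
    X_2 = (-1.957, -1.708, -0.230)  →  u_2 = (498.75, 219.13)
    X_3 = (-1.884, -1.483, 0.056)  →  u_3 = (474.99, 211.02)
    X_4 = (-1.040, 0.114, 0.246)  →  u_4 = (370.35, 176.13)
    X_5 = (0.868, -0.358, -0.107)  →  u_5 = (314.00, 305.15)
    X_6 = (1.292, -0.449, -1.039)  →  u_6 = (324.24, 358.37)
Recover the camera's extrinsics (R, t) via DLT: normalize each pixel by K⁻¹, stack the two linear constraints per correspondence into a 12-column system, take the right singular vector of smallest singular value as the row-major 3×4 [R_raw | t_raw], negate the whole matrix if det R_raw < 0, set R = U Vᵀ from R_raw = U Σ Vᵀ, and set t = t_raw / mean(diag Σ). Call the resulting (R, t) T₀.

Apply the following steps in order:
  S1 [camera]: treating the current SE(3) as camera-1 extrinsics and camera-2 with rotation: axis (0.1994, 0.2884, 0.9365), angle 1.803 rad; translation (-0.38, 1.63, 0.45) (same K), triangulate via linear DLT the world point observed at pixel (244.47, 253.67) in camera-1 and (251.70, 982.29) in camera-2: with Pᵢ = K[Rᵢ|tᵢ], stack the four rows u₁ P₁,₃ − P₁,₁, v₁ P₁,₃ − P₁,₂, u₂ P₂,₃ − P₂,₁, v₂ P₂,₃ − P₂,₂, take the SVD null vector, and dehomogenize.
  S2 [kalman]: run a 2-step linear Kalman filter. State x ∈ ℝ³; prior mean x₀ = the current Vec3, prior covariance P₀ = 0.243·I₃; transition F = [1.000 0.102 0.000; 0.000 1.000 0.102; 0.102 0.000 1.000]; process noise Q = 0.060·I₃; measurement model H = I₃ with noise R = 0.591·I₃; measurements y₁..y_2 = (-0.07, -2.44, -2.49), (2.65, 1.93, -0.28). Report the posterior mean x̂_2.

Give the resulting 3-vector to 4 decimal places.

result = (1.1756, 0.2663, 0.0912)

source (pnp_recover): camera pose = R=[-0.6575 -0.6636 -0.3569; 0.7381 -0.6623 -0.1283; -0.1512 -0.3478 0.9253], t=(0.3301, -0.0800, 6.5616)
after S1 (triangulate): (0.9356, 0.4289, 1.3497)
after S2 (kf_track): (1.1756, 0.2663, 0.0912)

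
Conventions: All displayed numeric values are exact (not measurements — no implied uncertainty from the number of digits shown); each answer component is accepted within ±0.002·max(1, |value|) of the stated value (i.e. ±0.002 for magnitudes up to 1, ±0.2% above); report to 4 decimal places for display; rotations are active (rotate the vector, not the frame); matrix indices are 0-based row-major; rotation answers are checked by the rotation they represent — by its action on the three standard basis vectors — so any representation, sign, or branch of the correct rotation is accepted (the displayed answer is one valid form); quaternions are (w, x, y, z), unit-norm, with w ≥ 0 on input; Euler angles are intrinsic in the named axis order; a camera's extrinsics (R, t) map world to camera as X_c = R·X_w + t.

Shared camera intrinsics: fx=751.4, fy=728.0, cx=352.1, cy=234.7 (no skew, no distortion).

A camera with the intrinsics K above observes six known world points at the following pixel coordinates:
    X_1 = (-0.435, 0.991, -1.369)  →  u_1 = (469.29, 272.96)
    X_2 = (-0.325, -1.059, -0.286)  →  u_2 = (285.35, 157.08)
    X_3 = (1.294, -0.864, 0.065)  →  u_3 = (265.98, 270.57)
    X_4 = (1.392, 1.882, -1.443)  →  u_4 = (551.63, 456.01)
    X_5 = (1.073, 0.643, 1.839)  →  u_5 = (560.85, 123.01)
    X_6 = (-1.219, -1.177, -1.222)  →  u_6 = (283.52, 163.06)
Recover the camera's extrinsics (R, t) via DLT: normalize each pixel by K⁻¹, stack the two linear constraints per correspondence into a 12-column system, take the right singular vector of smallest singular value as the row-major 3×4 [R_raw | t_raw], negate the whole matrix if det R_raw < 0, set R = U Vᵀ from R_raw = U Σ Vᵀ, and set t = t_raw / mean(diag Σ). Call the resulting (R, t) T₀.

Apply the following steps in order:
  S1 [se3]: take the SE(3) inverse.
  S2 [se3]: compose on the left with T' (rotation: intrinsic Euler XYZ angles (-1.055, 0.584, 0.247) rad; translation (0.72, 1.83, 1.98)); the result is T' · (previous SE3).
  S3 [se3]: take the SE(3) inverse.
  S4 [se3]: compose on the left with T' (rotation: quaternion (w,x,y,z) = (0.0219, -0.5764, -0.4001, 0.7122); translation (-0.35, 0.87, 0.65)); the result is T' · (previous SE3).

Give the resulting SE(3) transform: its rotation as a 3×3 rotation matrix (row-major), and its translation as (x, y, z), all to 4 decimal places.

source (pnp_recover): camera pose = R=[-0.1693 0.9683 0.1834; 0.7224 0.2485 -0.6453; -0.6705 0.0232 -0.7416], t=(0.4201, -0.4100, 6.3802)
after S1 (invert_se3): R=[-0.1693 0.7224 -0.6705; 0.9683 0.2485 0.0232; 0.1834 -0.6453 -0.7416], t=(4.6451, -0.4529, 4.3897)
after S2 (compose_se3): R=[-0.2334 0.1778 -0.9560; 0.7681 -0.5692 -0.2934; -0.5963 -0.8028 -0.0038], t=(6.9903, 3.1459, 1.9253)
after S3 (invert_se3): R=[-0.2334 0.7681 -0.5963; 0.1778 -0.5692 -0.8028; -0.9560 -0.2934 -0.0038], t=(0.3631, 2.0930, 7.6129)
after S4 (compose_se3): R=[0.9562 -0.2557 -0.1425; 0.2850 0.9244 0.2534; 0.0670 -0.2829 0.9568], t=(-5.9551, -4.5184, -0.7702)

rotation (matrix) = ((0.9562, -0.2557, -0.1425), (0.2850, 0.9244, 0.2534), (0.0670, -0.2829, 0.9568)), translation = (-5.9551, -4.5184, -0.7702)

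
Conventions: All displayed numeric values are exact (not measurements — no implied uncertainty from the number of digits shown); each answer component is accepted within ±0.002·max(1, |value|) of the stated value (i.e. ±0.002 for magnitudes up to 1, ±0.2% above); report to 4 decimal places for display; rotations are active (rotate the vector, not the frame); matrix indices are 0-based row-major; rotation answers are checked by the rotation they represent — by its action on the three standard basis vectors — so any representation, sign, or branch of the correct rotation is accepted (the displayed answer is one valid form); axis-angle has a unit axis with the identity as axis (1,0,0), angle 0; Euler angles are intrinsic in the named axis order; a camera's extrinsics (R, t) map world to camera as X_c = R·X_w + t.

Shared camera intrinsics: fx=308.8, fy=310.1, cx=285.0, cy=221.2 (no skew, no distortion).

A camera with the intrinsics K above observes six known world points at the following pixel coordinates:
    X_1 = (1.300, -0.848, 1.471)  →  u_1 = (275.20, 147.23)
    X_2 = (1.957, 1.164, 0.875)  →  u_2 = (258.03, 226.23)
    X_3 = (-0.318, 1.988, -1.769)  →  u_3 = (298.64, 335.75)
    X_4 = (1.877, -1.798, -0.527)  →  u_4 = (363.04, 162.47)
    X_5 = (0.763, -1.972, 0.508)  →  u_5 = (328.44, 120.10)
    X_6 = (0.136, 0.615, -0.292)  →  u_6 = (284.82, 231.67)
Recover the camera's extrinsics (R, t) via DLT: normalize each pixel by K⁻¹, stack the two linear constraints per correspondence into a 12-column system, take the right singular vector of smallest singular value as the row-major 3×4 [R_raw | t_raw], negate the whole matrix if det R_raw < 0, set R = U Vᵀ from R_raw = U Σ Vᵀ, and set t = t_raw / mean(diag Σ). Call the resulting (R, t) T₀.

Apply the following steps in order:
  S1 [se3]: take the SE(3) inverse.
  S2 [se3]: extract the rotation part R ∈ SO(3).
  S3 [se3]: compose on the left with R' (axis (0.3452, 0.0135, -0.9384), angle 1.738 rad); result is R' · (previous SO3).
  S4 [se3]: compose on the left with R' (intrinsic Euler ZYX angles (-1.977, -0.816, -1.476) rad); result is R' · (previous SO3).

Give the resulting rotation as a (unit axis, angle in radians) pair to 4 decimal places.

source (pnp_recover): camera pose = R=[0.2608 -0.5654 -0.7825; 0.0729 0.8197 -0.5681; 0.9626 0.0911 0.2550], t=(0.0800, -0.4601, 6.4002)
after S1 (invert_se3): R=[0.2608 0.0729 0.9626; -0.5654 0.8197 0.0911; -0.7825 -0.5681 0.2550], t=(-6.1484, -0.1607, -1.8308)
after S2 (rot_of_se3): [0.2608 0.0729 0.9626; -0.5654 0.8197 0.0911; -0.7825 -0.5681 0.2550]
after S3 (compose_so3): [-0.2482 0.9681 -0.0345; 0.1320 -0.0015 -0.9913; -0.9597 -0.2506 -0.1274]
after S4 (compose_so3): [-0.8629 -0.4978 0.0872; 0.3801 -0.5256 0.7611; -0.3330 0.6899 0.6427]

rotation (axis_angle) = ((-0.0729, 0.4306, 0.8996), 2.6319)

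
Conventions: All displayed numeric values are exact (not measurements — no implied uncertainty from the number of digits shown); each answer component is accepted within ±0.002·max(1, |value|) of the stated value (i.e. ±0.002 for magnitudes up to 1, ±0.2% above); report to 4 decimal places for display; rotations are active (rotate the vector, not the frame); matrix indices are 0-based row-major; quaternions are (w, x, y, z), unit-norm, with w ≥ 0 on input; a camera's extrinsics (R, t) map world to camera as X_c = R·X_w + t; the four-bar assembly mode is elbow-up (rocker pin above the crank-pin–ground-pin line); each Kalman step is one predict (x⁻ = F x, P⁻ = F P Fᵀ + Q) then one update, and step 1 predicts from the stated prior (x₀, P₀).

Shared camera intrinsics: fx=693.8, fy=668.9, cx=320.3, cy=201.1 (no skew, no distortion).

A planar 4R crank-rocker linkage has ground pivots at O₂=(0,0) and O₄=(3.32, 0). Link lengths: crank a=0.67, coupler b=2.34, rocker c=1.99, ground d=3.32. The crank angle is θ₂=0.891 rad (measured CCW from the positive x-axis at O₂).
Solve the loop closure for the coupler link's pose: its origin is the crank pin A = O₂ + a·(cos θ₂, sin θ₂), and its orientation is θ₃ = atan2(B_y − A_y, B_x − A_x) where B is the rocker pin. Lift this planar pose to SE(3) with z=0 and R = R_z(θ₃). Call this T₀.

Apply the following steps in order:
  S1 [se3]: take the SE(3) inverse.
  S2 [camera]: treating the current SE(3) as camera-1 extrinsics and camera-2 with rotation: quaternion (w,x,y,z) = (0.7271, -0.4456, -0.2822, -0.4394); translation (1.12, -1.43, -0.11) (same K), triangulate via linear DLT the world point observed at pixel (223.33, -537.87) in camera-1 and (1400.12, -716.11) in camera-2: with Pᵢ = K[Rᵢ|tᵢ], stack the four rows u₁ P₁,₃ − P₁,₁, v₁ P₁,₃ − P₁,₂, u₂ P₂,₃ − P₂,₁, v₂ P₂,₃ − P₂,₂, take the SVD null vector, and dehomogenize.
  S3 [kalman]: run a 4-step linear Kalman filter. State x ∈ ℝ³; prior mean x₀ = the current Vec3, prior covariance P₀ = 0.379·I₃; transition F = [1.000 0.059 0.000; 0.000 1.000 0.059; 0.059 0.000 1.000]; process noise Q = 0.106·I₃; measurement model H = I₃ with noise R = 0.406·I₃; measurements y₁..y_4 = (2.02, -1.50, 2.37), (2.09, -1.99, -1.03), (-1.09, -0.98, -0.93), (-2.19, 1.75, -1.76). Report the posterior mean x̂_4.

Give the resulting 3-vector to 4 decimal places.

result = (-0.6417, -0.0823, -0.7391)

source (fourbar_fk): coupler pose = R=[0.8468 -0.5320 0.0000; 0.5320 0.8468 0.0000; 0.0000 0.0000 1.0000], t=(0.4212, 0.5211, 0.0000)
after S1 (invert_se3): R=[0.8468 0.5320 0.0000; -0.5320 0.8468 0.0000; 0.0000 0.0000 1.0000], t=(-0.6338, -0.2171, 0.0000)
after S2 (triangulate): (0.7351, -0.1543, 0.6688)
after S3 (kf_track): (-0.6417, -0.0823, -0.7391)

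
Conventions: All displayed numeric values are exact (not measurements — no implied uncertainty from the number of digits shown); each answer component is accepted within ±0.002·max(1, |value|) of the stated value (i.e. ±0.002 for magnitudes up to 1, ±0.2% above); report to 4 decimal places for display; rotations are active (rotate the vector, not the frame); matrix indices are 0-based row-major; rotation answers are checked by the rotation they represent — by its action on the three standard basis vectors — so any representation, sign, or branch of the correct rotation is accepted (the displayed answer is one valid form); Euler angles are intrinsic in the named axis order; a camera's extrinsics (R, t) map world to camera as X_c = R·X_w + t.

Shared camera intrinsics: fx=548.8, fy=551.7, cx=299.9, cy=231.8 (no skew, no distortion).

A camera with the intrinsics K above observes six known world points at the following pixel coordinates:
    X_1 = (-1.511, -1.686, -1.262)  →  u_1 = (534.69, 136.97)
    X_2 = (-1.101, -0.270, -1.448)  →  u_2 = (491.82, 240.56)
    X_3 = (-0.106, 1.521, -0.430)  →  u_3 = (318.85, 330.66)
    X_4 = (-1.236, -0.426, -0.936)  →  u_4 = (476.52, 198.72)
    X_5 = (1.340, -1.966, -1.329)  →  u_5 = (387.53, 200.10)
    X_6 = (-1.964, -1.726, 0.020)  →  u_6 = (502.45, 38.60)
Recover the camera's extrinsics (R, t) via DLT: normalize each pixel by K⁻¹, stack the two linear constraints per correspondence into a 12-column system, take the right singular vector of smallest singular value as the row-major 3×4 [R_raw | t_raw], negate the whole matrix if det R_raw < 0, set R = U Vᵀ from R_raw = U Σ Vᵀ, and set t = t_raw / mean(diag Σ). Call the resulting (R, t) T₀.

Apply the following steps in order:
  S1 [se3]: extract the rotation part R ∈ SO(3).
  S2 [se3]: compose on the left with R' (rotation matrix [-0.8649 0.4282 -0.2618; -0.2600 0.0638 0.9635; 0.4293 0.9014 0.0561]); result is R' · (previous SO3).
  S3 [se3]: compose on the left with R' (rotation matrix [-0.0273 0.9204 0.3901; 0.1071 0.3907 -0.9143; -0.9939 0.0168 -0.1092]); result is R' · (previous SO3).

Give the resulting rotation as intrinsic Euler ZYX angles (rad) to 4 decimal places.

rotation (euler_zyx) = (0.3874, 0.3963, -1.9444)

source (pnp_recover): camera pose = R=[-0.5577 -0.4070 -0.7234; 0.2799 0.7283 -0.6255; 0.7815 -0.5513 -0.2923], t=(0.4502, -0.2999, 6.6395)
after S1 (rot_of_se3): [-0.5577 -0.4070 -0.7234; 0.2799 0.7283 -0.6255; 0.7815 -0.5513 -0.2923]
after S2 (compose_so3): [0.3976 0.8082 0.4344; 0.9158 -0.3788 -0.1334; 0.0567 0.4509 -0.8908]
after S3 (compose_so3): [0.8541 -0.1948 -0.4822; 0.3485 -0.4737 0.8088; -0.3860 -0.8589 -0.3367]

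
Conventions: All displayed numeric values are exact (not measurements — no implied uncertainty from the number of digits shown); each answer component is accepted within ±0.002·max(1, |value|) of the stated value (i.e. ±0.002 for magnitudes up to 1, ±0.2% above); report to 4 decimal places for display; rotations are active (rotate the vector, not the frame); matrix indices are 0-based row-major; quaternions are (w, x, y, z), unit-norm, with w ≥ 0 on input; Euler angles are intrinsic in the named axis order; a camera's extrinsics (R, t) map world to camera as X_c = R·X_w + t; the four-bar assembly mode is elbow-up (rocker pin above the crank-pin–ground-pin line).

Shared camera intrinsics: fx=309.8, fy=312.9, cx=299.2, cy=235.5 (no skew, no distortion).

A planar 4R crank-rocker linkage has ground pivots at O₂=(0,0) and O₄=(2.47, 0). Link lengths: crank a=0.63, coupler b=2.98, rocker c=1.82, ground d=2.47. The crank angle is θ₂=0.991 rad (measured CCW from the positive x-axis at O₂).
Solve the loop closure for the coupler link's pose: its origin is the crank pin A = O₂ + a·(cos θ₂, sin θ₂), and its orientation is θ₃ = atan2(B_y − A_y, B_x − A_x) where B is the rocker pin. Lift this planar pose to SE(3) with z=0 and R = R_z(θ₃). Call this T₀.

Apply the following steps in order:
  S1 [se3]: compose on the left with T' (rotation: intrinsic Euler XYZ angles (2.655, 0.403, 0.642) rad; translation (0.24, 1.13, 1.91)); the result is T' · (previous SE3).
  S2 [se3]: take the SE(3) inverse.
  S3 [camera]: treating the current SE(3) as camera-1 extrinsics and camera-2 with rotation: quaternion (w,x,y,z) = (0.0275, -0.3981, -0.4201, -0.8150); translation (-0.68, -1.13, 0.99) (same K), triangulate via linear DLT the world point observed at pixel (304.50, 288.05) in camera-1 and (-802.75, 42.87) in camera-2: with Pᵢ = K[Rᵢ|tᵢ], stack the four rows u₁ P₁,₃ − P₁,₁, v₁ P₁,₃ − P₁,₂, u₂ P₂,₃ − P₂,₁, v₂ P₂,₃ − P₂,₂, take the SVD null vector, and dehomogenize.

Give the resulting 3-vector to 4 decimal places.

result = (1.1287, -1.3189, -0.6446)

source (fourbar_fk): coupler pose = R=[0.9170 -0.3988 0.0000; 0.3988 0.9170 0.0000; 0.0000 0.0000 1.0000], t=(0.3451, 0.5270, 0.0000)
after S1 (compose_se3): R=[0.4559 -0.7989 0.3922; -0.6768 -0.5974 -0.4302; 0.5780 -0.0693 -0.8131], t=(0.2040, 0.5670, 2.1905)
after S2 (invert_se3): R=[0.4559 -0.6768 0.5780; -0.7989 -0.5974 -0.0693; 0.3922 -0.4302 -0.8131], t=(-0.9752, 0.6535, 1.9450)
after S3 (triangulate): (1.1287, -1.3189, -0.6446)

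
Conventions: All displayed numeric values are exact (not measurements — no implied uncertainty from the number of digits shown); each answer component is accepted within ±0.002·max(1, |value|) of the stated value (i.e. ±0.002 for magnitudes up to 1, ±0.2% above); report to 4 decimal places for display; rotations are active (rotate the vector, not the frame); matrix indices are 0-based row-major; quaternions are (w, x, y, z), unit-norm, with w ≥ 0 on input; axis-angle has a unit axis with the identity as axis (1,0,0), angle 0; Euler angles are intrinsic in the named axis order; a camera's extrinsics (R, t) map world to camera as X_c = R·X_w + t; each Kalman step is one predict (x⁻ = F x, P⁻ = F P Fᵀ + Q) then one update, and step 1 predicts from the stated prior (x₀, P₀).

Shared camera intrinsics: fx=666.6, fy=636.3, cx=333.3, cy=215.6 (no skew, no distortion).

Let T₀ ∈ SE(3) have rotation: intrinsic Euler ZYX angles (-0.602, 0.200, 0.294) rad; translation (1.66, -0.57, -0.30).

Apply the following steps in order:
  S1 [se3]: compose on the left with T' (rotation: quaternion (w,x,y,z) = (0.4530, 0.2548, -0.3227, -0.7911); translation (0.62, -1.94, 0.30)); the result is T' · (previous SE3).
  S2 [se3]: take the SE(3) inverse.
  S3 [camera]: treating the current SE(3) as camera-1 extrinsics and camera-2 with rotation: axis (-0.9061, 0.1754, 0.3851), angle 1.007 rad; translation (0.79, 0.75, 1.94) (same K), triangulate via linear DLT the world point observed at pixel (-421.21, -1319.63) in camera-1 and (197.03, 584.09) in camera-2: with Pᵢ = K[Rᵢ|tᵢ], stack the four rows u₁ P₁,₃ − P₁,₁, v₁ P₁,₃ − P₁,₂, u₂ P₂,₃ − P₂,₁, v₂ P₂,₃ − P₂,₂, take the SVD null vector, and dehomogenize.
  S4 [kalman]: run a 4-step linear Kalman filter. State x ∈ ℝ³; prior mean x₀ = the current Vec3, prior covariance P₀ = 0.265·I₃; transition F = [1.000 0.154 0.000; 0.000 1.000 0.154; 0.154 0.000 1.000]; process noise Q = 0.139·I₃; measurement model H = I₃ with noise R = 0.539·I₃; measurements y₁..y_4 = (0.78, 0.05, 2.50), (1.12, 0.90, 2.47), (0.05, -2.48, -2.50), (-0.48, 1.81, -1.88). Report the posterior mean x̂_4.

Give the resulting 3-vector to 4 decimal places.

result = (-0.0260, 0.3103, -0.8896)

after S1 (compose_se3): R=[-0.5397 -0.0509 -0.8403; -0.5556 -0.7283 0.4010; -0.6324 0.6833 0.3648], t=(-0.2494, -3.2691, -0.5050)
after S2 (invert_se3): R=[-0.5397 -0.5556 -0.6324; -0.0509 -0.7283 0.6833; -0.8403 0.4010 0.3648], t=(-2.2704, -2.0486, 1.2857)
after S3 (triangulate): (-0.4211, 1.2232, -1.4206)
after S4 (kf_track): (-0.0260, 0.3103, -0.8896)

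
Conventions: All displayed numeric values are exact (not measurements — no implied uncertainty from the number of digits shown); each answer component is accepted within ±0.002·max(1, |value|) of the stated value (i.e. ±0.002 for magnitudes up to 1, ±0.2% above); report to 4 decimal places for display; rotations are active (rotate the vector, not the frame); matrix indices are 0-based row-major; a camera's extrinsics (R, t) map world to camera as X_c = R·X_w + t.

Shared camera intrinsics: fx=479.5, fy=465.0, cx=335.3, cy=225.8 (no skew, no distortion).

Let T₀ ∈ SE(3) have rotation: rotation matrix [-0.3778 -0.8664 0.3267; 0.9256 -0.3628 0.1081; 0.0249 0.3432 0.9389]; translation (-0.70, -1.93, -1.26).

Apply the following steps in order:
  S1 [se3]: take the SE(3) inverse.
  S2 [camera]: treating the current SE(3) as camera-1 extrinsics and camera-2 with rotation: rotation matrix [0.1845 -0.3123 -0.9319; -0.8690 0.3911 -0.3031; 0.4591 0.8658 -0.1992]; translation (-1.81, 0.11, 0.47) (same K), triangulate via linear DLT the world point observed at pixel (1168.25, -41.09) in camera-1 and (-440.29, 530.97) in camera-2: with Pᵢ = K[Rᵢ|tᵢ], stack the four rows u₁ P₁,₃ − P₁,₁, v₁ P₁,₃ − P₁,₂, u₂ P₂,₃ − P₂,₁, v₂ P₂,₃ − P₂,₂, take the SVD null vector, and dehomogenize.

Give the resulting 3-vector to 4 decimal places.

result = (-0.4057, 1.4460, 0.1176)

after S1 (invert_se3): R=[-0.3778 0.9256 0.0249; -0.8664 -0.3628 0.3432; 0.3267 0.1081 0.9389], t=(1.5533, -0.8742, 1.6204)
after S2 (triangulate): (-0.4057, 1.4460, 0.1176)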